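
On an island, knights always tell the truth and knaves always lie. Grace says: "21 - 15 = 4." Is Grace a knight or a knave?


Statement: "21 - 15 = 4."
Actual: 21 - 15 = 6
Claimed: 4
Statement is FALSE → Grace lies → Knave

Knave


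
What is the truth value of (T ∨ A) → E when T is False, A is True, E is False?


T = False, A = True, E = False
Step 1: T ∨ A = False OR True = True
Step 2: (True) → E: false only when antecedent=True and E=False.
Result: False

False


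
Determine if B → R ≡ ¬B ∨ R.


Expression 1: B → R
Expression 2: ¬B ∨ R
Truth table (B R | Expr1 Expr2):
  T T |   T     T
  T F |   F     F
  F T |   T     T
  F F |   T     T
All 4 rows agree, so the expressions are logically equivalent.

Yes


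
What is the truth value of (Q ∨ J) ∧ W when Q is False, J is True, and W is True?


Q = False, J = True, W = True
Step 1: Q ∨ J = False OR True = True
Step 2: True ∧ W = True AND True = True
OR is true when at least one operand is true; AND requires both.

True


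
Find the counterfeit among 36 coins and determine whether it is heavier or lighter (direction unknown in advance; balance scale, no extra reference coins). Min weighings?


Let n = 36. 72 possibilities (n coins × lighter/heavier); each weighing has 3 outcomes.
Bound for k weighings: say the first weighing puts j coins on each pan. If it tips, the 2j weighed coins remain suspects (each with a known direction) and k-1 weighings give 3^(k-1) outcomes; 3^(k-1) is odd, so 2j ≤ 3^(k-1) - 1. If it balances, the n - 2j unweighed coins remain with direction unknown: 2(n - 2j) ≤ 3^(k-1) - 1 by the same parity argument. Adding, n ≤ (3^(k-1) - 1) + (3^(k-1) - 1)/2 = (3^k - 3)/2, and the classical three-group strategy achieves this (3 coins in 2 weighings, 12 in 3, 39 in 4, 120 in 5).
So we need the smallest k with (3^k - 3)/2 ≥ 36.
k = 3: (3^3 - 3)/2 = 12 < 36 ✗
k = 4: (3^4 - 3)/2 = 39 ≥ 36 ✓

4


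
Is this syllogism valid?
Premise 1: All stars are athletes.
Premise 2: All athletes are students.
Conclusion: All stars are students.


Premise 1: All stars are athletes.
Premise 2: All athletes are students.
Conclusion: All stars are students.
Barbara syllogism (AAA-1): All A are B, All B are C → All A are C.
Middle term (athletes) distributed in premise 2.

Valid


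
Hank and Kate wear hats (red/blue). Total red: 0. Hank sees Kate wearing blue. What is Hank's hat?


Total red = 0, Kate = blue
Red accounted for: 0
Remaining for Hank: 0
Hank's hat is blue.

blue


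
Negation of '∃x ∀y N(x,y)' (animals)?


Original: ∃x ∀y N(x,y)
Rule: ¬∀→∃, ¬∃→∀, negate predicate.
Negation: ∀x ∃y ¬N(x,y)

∀x ∃y ¬N(x,y)


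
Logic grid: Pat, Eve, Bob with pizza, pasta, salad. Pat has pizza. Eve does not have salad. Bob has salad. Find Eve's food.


From clues:
  Bob → salad
  Pat → pizza
By elimination, Eve gets the remaining.

pasta


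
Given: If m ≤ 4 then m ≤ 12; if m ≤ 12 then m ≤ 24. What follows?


Hypothetical syllogism: P → Q, Q → R ⊢ P → R
Premise 1: m ≤ 4 → m ≤ 12
Premise 2: m ≤ 12 → m ≤ 24
Chain the implications: the middle term (m ≤ 12) links the two.
Conclusion: If m ≤ 4, then m ≤ 24.

If m ≤ 4, then m ≤ 24.


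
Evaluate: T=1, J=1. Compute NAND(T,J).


T AND J = 1
NOT(1) = 0

0


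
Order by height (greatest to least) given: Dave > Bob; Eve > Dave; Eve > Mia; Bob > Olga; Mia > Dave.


Constraints: Dave > Bob; Eve > Dave; Eve > Mia; Bob > Olga; Mia > Dave
Method: at each step, the next-highest is the one remaining person who never appears on the smaller side of a constraint between remaining people.
  Step 1: remaining {Eve, Dave, Olga, Mia, Bob}; on the smaller side: {Dave, Olga, Mia, Bob} → Eve is next (Eve > Dave; Eve > Mia).
  Step 2: remaining {Dave, Olga, Mia, Bob}; on the smaller side: {Dave, Olga, Bob} → Mia is next (Mia > Dave).
  Step 3: remaining {Dave, Olga, Bob}; on the smaller side: {Olga, Bob} → Dave is next (Dave > Bob).
  Step 4: remaining {Olga, Bob}; on the smaller side: {Olga} → Bob is next (Bob > Olga).
  Step 5: only Olga remains → lowest.
Final ranking (highest to lowest):

Eve > Mia > Dave > Bob > Olga


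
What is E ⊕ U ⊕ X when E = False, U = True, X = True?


E = False, U = True, X = True
Step 1: E ⊕ U = False XOR True = True
Step 2: True ⊕ X = True XOR True = False
XOR is true when an odd number of operands are true.

False


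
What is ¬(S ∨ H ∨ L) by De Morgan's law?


De Morgan's law: ¬(P ∨ Q ∨ R) ≡ ¬P ∧ ¬Q ∧ ¬R
¬(S ∨ H ∨ L) = ¬S ∧ ¬H ∧ ¬L

¬S ∧ ¬H ∧ ¬L


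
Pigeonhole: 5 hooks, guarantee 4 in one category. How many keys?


Pigeonhole: to guarantee k in one of n categories, need (k-1)×n + 1.
k = 4, n = 5
Minimum = (4-1) × 5 + 1 = 3 × 5 + 1

16


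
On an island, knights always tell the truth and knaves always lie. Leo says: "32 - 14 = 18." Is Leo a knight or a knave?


Statement: "32 - 14 = 18."
Actual: 32 - 14 = 18
Claimed: 18
Statement is TRUE → Leo tells the truth → Knight

Knight


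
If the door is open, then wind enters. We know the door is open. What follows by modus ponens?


Modus ponens: P → Q, P ⊢ Q
P: the door is open
Q: wind enters
We have P → Q and P is true.
By modus ponens, Q must be true.

Wind enters


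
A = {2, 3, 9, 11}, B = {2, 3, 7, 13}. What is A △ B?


A = {2, 3, 9, 11}
B = {2, 3, 7, 13}
Operation: symmetric difference
In A only: [9, 11], in B only: [7, 13]

{7, 9, 11, 13}


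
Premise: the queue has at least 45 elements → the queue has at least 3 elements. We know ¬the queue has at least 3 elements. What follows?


Modus tollens: P → Q, ¬Q ⊢ ¬P
P: the queue has at least 45 elements
Q: the queue has at least 3 elements
We have P → Q and Q is false.
By modus tollens, P must be false.

It is not the case that the queue has at least 45 elements


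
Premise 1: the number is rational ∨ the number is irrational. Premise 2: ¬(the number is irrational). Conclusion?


Disjunctive syllogism: P ∨ Q, ¬P ⊢ Q
Disjunction: the number is rational ∨ the number is irrational
We know it is not the case that the number is irrational.
By disjunctive syllogism, the other disjunct must be true.

The number is rational


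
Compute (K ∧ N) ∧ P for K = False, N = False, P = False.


K = False, N = False, P = False
Step 1: K ∧ N = False AND False = False
Step 2: False ∧ P = False AND False = False
AND is true only when ALL operands are true.

False


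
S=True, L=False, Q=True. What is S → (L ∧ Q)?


S = True, L = False, Q = True
Expression: S → (L ∧ Q)
Step 1: L ∧ Q = False AND True = False
Step 2: S → (False) = True → False = False

False


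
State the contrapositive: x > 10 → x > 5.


Original: If x > 10, then x > 5
Contrapositive: If ¬Q, then ¬P
Negate Q: not (x > 5)
Negate P: not (x > 10)

If not (x > 5), then not (x > 10).


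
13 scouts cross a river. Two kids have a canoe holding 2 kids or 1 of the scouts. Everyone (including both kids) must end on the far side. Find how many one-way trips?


Per crossing of one of the scouts: kids→, one←, one of the scouts→, one← = 4 trips
13 × 4 = 52, + 1 final kids→ = 53
Minimum trips = 53

53


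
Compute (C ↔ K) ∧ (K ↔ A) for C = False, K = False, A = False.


C = False, K = False, A = False
Step 1: C ↔ K is true when C and K have the same value. Result: True
Step 2: K ↔ A is true when K and A have the same value. Result: True
Step 3: True ∧ True = True

True


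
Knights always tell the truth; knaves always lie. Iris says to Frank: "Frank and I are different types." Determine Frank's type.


Iris says: "Frank and I are different types."
Case 1: Iris is a Knight (truth-teller)
  Statement is true → they ARE different → Frank is a Knave
Case 2: Iris is a Knave (liar)
  Statement is false → they are NOT different → Frank is a Knave
In both cases, Frank is a Knave.

Knave


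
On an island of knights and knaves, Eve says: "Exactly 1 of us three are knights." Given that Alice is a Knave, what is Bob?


Eve claims exactly 1 knights among Eve, Alice, Bob.
Given: Alice is a Knave.

Case 1: Eve is a Knight (tells truth)
  Then exactly 1 of the three are knights.
  Counting Eve, Alice: 1 knight(s) so far. Need 0 more → Bob = Knave.
Case 2: Eve is a Knave (lies)
  Then the count is NOT 1.
  If Bob = Knight, count = 1 = 1 → claim would be true, contradicts lie.
  If Bob = Knave, count = 0 ≠ 1 → lie confirmed ✓

Bob is a Knave.

Knave


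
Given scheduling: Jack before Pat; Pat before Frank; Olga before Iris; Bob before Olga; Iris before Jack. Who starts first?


Constraints: Jack before Pat; Pat before Frank; Olga before Iris; Bob before Olga; Iris before Jack
The first task can have nothing scheduled before it, so it must never appear on the right of a 'before'.
Tasks appearing after some 'before': Pat, Frank, Iris, Olga, Jack.
The only task not in that list is Bob → it is first.

Bob


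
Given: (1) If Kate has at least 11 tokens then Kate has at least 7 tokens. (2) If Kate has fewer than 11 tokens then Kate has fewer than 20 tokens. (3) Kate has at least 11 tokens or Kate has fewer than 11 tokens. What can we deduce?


Constructive dilemma: (P → Q) ∧ (R → S), P ∨ R ⊢ Q ∨ S
Premise 1: Kate has at least 11 tokens → Kate has at least 7 tokens
Premise 2: Kate has fewer than 11 tokens → Kate has fewer than 20 tokens
Premise 3: Kate has at least 11 tokens ∨ Kate has fewer than 11 tokens
Case 1: Assuming Kate has at least 11 tokens, then by Premise 1, Kate has at least 7 tokens.
Case 2: Assuming Kate has fewer than 11 tokens, then by Premise 2, Kate has fewer than 20 tokens.
Since one of Kate has at least 11 tokens or Kate has fewer than 11 tokens must hold, we get Kate has at least 7 tokens or Kate has fewer than 20 tokens.

Kate has at least 7 tokens or Kate has fewer than 20 tokens.


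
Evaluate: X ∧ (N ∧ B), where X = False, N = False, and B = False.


X = False, N = False, B = False
Step 1: N ∧ B = False AND False = False
Step 2: X ∧ False = False AND False = False
AND is true only when ALL operands are true.

False


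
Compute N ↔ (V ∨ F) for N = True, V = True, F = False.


N = True, V = True, F = False
Step 1: V ∨ F = True OR False = True
Step 2: N ↔ (True): true when both sides have same truth value.
Result: True ↔ True = True

True


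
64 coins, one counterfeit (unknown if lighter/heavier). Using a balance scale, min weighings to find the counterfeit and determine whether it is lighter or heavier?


Let n = 64. 128 possibilities (n coins × lighter/heavier); each weighing has 3 outcomes.
Bound for k weighings: say the first weighing puts j coins on each pan. If it tips, the 2j weighed coins remain suspects (each with a known direction) and k-1 weighings give 3^(k-1) outcomes; 3^(k-1) is odd, so 2j ≤ 3^(k-1) - 1. If it balances, the n - 2j unweighed coins remain with direction unknown: 2(n - 2j) ≤ 3^(k-1) - 1 by the same parity argument. Adding, n ≤ (3^(k-1) - 1) + (3^(k-1) - 1)/2 = (3^k - 3)/2, and the classical three-group strategy achieves this (3 coins in 2 weighings, 12 in 3, 39 in 4, 120 in 5).
So we need the smallest k with (3^k - 3)/2 ≥ 64.
k = 4: (3^4 - 3)/2 = 39 < 64 ✗
k = 5: (3^5 - 3)/2 = 120 ≥ 64 ✓

5


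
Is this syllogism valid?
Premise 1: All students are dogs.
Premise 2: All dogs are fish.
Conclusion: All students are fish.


Premise 1: All students are dogs.
Premise 2: All dogs are fish.
Conclusion: All students are fish.
Barbara syllogism (AAA-1): All A are B, All B are C → All A are C.
Middle term (dogs) distributed in premise 2.

Valid


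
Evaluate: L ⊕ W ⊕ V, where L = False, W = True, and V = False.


L = False, W = True, V = False
Step 1: L ⊕ W = False XOR True = True
Step 2: True ⊕ V = True XOR False = True
XOR is true when an odd number of operands are true.

True


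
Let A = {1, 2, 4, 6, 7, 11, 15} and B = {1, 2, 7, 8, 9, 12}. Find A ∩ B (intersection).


A = {1, 2, 4, 6, 7, 11, 15}
B = {1, 2, 7, 8, 9, 12}
Operation: intersection
Elements in both: 1, 2, 7

{1, 2, 7}


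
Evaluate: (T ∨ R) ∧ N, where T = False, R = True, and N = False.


T = False, R = True, N = False
Step 1: T ∨ R = False OR True = True
Step 2: True ∧ N = True AND False = False
OR is true when at least one operand is true; AND requires both.

False


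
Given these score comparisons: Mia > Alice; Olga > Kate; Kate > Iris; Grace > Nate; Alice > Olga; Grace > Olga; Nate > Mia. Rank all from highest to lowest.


Constraints: Mia > Alice; Olga > Kate; Kate > Iris; Grace > Nate; Alice > Olga; Grace > Olga; Nate > Mia
Method: at each step, the next-highest is the one remaining person who never appears on the smaller side of a constraint between remaining people.
  Step 1: remaining {Alice, Olga, Nate, Mia, Iris, Kate, Grace}; on the smaller side: {Alice, Olga, Nate, Mia, Iris, Kate} → Grace is next (Grace > Nate; Grace > Olga).
  Step 2: remaining {Alice, Olga, Nate, Mia, Iris, Kate}; on the smaller side: {Alice, Olga, Mia, Iris, Kate} → Nate is next (Nate > Mia).
  Step 3: remaining {Alice, Olga, Mia, Iris, Kate}; on the smaller side: {Alice, Olga, Iris, Kate} → Mia is next (Mia > Alice).
  Step 4: remaining {Alice, Olga, Iris, Kate}; on the smaller side: {Olga, Iris, Kate} → Alice is next (Alice > Olga).
  Step 5: remaining {Olga, Iris, Kate}; on the smaller side: {Iris, Kate} → Olga is next (Olga > Kate).
  Step 6: remaining {Iris, Kate}; on the smaller side: {Iris} → Kate is next (Kate > Iris).
  Step 7: only Iris remains → lowest.
Final ranking (highest to lowest):

Grace > Nate > Mia > Alice > Olga > Kate > Iris


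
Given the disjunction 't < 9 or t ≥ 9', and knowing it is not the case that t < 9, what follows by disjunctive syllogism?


Disjunctive syllogism: P ∨ Q, ¬P ⊢ Q
Disjunction: t < 9 ∨ t ≥ 9
We know it is not the case that t < 9.
By disjunctive syllogism, the other disjunct must be true.

t ≥ 9


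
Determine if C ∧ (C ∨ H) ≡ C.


Expression 1: C ∧ (C ∨ H)
Expression 2: C
Truth table (C H | Expr1 Expr2):
  T T |   T     T
  T F |   T     T
  F T |   F     F
  F F |   F     F
All 4 rows agree, so the expressions are logically equivalent.

Yes


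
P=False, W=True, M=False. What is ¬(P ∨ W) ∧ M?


P = False, W = True, M = False
Expression: ¬(P ∨ W) ∧ M
Step 1: P ∨ W = False OR True = True
Step 2: ¬(P ∨ W) = NOT True = False
Step 3: (False) ∧ M = False AND False = False

False


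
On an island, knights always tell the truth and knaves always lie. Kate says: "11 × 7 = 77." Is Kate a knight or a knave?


Statement: "11 × 7 = 77."
Actual: 11 × 7 = 77
Claimed: 77
Statement is TRUE → Kate tells the truth → Knight

Knight


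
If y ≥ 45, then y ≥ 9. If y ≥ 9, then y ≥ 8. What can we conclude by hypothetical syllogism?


Hypothetical syllogism: P → Q, Q → R ⊢ P → R
Premise 1: y ≥ 45 → y ≥ 9
Premise 2: y ≥ 9 → y ≥ 8
Chain the implications: the middle term (y ≥ 9) links the two.
Conclusion: If y ≥ 45, then y ≥ 8.

If y ≥ 45, then y ≥ 8.


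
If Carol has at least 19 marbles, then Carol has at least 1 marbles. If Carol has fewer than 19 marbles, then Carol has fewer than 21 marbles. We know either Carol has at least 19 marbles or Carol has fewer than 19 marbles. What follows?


Constructive dilemma: (P → Q) ∧ (R → S), P ∨ R ⊢ Q ∨ S
Premise 1: Carol has at least 19 marbles → Carol has at least 1 marbles
Premise 2: Carol has fewer than 19 marbles → Carol has fewer than 21 marbles
Premise 3: Carol has at least 19 marbles ∨ Carol has fewer than 19 marbles
Case 1: Assuming Carol has at least 19 marbles, then by Premise 1, Carol has at least 1 marbles.
Case 2: Assuming Carol has fewer than 19 marbles, then by Premise 2, Carol has fewer than 21 marbles.
Since one of Carol has at least 19 marbles or Carol has fewer than 19 marbles must hold, we get Carol has at least 1 marbles or Carol has fewer than 21 marbles.

Carol has at least 1 marbles or Carol has fewer than 21 marbles.


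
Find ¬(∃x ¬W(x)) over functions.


Original: ∃x ¬W(x)
Rule: ¬∀→∃, ¬∃→∀, negate predicate.
Negation: ∀x W(x)

∀x W(x)


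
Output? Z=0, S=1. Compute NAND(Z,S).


Z AND S = 0
NOT(0) = 1

1


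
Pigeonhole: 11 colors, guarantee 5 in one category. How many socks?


Pigeonhole: to guarantee k in one of n categories, need (k-1)×n + 1.
k = 5, n = 11
Minimum = (5-1) × 11 + 1 = 4 × 11 + 1

45


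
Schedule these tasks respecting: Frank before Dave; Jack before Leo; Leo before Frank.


Constraints: Frank before Dave; Jack before Leo; Leo before Frank
Method: repeatedly schedule the remaining task that has no remaining task required before it.
  Step 1: remaining {Jack, Leo, Dave, Frank}; every task except Jack still has a predecessor pending → schedule Jack.
  Step 2: remaining {Leo, Dave, Frank}; every task except Leo still has a predecessor pending → schedule Leo.
  Step 3: remaining {Dave, Frank}; every task except Frank still has a predecessor pending → schedule Frank.
  Step 4: only Dave remains → schedule Dave.
Resulting order:

Jack → Leo → Frank → Dave


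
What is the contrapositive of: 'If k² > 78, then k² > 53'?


Original: If k² > 78, then k² > 53
Contrapositive: If ¬Q, then ¬P
Negate Q: not (k² > 53)
Negate P: not (k² > 78)

If not (k² > 53), then not (k² > 78).


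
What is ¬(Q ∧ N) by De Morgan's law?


De Morgan's law: ¬(P ∧ Q) ≡ ¬P ∨ ¬Q
¬(Q ∧ N) = ¬Q ∨ ¬N

¬Q ∨ ¬N


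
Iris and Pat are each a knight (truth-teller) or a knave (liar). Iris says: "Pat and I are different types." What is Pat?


Iris says: "Pat and I are different types."
Case 1: Iris is a Knight (truth-teller)
  Statement is true → they ARE different → Pat is a Knave
Case 2: Iris is a Knave (liar)
  Statement is false → they are NOT different → Pat is a Knave
In both cases, Pat is a Knave.

Knave


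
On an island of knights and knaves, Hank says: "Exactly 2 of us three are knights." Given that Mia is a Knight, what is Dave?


Hank claims exactly 2 knights among Hank, Mia, Dave.
Given: Mia is a Knight.

Case 1: Hank is a Knight (tells truth)
  Then exactly 2 of the three are knights.
  Counting Hank, Mia: 2 knight(s) so far. Need 0 more → Dave = Knave.
Case 2: Hank is a Knave (lies)
  Then the count is NOT 2.
  If Dave = Knight, count = 2 = 2 → claim would be true, contradicts lie.
  If Dave = Knave, count = 1 ≠ 2 → lie confirmed ✓

Dave is a Knave.

Knave


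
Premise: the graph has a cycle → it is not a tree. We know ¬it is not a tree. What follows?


Modus tollens: P → Q, ¬Q ⊢ ¬P
P: the graph has a cycle
Q: it is not a tree
We have P → Q and Q is false.
By modus tollens, P must be false.

It is not the case that the graph has a cycle


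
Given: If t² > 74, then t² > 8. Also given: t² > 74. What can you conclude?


Modus ponens: P → Q, P ⊢ Q
P: t² > 74
Q: t² > 8
We have P → Q and P is true.
By modus ponens, Q must be true.

t² > 8


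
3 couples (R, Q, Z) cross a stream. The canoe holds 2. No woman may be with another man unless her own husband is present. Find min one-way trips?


Label couples R, Q, Z (H = husband, W = wife).
Counting alone: 6 people, the canoe carries 2 and someone must bring it back, so each round trip nets at most +1 on the far side until the last crossing → at least 9 trips. The jealousy constraint makes 9 impossible; the shortest valid schedule has 11:
1. WR+WQ →  (far: WR,WQ; near: HR,HQ,HZ,WZ)
2. WR ←       (far: WQ; near: HR,HQ,HZ,WR,WZ)
3. WR+WZ →  (far: WR,WQ,WZ; near: HR,HQ,HZ)
4. WR ←       (far: WQ,WZ; near: HR,HQ,HZ,WR)
5. HQ+HZ →  (far: HQ,WQ,HZ,WZ; near: HR,WR)
6. HQ+WQ ←  (far: HZ,WZ; near: HR,WR,HQ,WQ)
7. HR+HQ →  (far: HR,HQ,HZ,WZ; near: WR,WQ)
8. WZ ←       (far: HR,HQ,HZ; near: WR,WQ,WZ)
9. WR+WQ →  (far: HR,WR,HQ,WQ,HZ; near: WZ)
10. HZ ←      (far: HR,WR,HQ,WQ; near: HZ,WZ)
11. HZ+WZ → (far: all six; near: empty)
In every state each wife is either with her husband or with no other man.
Minimum trips = 11

11


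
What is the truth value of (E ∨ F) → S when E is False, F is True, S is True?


E = False, F = True, S = True
Step 1: E ∨ F = False OR True = True
Step 2: (True) → S: false only when antecedent=True and S=False.
Result: True

True


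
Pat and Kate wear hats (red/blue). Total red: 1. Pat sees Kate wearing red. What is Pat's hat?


Total red = 1, Kate = red
Red accounted for: 1
Remaining for Pat: 0
Pat's hat is blue.

blue


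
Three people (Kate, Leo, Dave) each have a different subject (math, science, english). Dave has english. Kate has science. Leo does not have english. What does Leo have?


From clues:
  Dave → english
  Kate → science
By elimination, Leo gets the remaining.

math


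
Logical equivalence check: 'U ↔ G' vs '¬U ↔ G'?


Expression 1: U ↔ G
Expression 2: ¬U ↔ G
Truth table (U G | Expr1 Expr2):
  T T |   T     F   ← differ
  T F |   F     T   ← differ
  F T |   F     T   ← differ
  F F |   T     F   ← differ
Counterexample: U=T, G=T gives Expr1 = T but Expr2 = F, so the expressions are NOT logically equivalent.

No


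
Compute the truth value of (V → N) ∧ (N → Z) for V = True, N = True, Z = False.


V = True, N = True, Z = False
Step 1: V → N is false only when V=True and N=False. Result: True
Step 2: N → Z is false only when N=True and Z=False. Result: False
Step 3: True ∧ False = False

False


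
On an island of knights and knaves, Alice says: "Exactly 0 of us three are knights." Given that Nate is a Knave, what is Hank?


Alice claims exactly 0 knights among Alice, Nate, Hank.
Given: Nate is a Knave.

Case 1: Alice is a Knight (tells truth)
  Then exactly 0 of the three are knights.
  Counting Alice, Nate: 1 knight(s) so far. Need -1 more → impossible.
Case 2: Alice is a Knave (lies)
  Then the count is NOT 0.
  If Hank = Knave, count = 0 = 0 → claim would be true, contradicts lie.
  If Hank = Knight, count = 1 ≠ 0 → lie confirmed ✓

Hank is a Knight.

Knight


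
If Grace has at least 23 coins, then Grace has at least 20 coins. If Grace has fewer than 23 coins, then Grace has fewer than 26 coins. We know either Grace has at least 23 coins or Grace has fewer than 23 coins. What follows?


Constructive dilemma: (P → Q) ∧ (R → S), P ∨ R ⊢ Q ∨ S
Premise 1: Grace has at least 23 coins → Grace has at least 20 coins
Premise 2: Grace has fewer than 23 coins → Grace has fewer than 26 coins
Premise 3: Grace has at least 23 coins ∨ Grace has fewer than 23 coins
Case 1: Assuming Grace has at least 23 coins, then by Premise 1, Grace has at least 20 coins.
Case 2: Assuming Grace has fewer than 23 coins, then by Premise 2, Grace has fewer than 26 coins.
Since one of Grace has at least 23 coins or Grace has fewer than 23 coins must hold, we get Grace has at least 20 coins or Grace has fewer than 26 coins.

Grace has at least 20 coins or Grace has fewer than 26 coins.


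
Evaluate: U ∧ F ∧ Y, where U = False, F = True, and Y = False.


U = False, F = True, Y = False
Step 1: U ∧ F = False AND True = False
Step 2: (False) ∧ Y = (False) AND False = False
AND is true only when ALL operands are true.

False


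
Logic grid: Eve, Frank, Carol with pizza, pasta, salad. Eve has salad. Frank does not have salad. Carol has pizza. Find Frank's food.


From clues:
  Carol → pizza
  Eve → salad
By elimination, Frank gets the remaining.

pasta


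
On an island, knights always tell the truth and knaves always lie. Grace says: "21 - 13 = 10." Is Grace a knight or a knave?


Statement: "21 - 13 = 10."
Actual: 21 - 13 = 8
Claimed: 10
Statement is FALSE → Grace lies → Knave

Knave


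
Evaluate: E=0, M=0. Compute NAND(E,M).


E AND M = 0
NOT(0) = 1

1


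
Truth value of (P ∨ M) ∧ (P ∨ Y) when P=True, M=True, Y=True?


P = True, M = True, Y = True
Expression: (P ∨ M) ∧ (P ∨ Y)
Step 1: P ∨ M = True OR True = True
Step 2: P ∨ Y = True OR True = True
Step 3: (True) ∧ (True) = True AND True = True

True


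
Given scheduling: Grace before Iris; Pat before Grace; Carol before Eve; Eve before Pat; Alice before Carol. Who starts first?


Constraints: Grace before Iris; Pat before Grace; Carol before Eve; Eve before Pat; Alice before Carol
The first task can have nothing scheduled before it, so it must never appear on the right of a 'before'.
Tasks appearing after some 'before': Iris, Grace, Eve, Pat, Carol.
The only task not in that list is Alice → it is first.

Alice


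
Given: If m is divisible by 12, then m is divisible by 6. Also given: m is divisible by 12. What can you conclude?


Modus ponens: P → Q, P ⊢ Q
P: m is divisible by 12
Q: m is divisible by 6
We have P → Q and P is true.
By modus ponens, Q must be true.

m is divisible by 6


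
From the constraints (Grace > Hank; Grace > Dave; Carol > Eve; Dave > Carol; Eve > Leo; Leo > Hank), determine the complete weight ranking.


Constraints: Grace > Hank; Grace > Dave; Carol > Eve; Dave > Carol; Eve > Leo; Leo > Hank
Method: at each step, the next-highest is the one remaining person who never appears on the smaller side of a constraint between remaining people.
  Step 1: remaining {Leo, Eve, Dave, Carol, Hank, Grace}; on the smaller side: {Leo, Eve, Dave, Carol, Hank} → Grace is next (Grace > Hank; Grace > Dave).
  Step 2: remaining {Leo, Eve, Dave, Carol, Hank}; on the smaller side: {Leo, Eve, Carol, Hank} → Dave is next (Dave > Carol).
  Step 3: remaining {Leo, Eve, Carol, Hank}; on the smaller side: {Leo, Eve, Hank} → Carol is next (Carol > Eve).
  Step 4: remaining {Leo, Eve, Hank}; on the smaller side: {Leo, Hank} → Eve is next (Eve > Leo).
  Step 5: remaining {Leo, Hank}; on the smaller side: {Hank} → Leo is next (Leo > Hank).
  Step 6: only Hank remains → lowest.
Final ranking (highest to lowest):

Grace > Dave > Carol > Eve > Leo > Hank


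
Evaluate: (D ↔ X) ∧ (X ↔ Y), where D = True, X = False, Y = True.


D = True, X = False, Y = True
Step 1: D ↔ X is true when D and X have the same value. Result: False
Step 2: X ↔ Y is true when X and Y have the same value. Result: False
Step 3: False ∧ False = False

False


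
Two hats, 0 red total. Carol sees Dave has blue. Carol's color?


Total red = 0, Dave = blue
Red accounted for: 0
Remaining for Carol: 0
Carol's hat is blue.

blue


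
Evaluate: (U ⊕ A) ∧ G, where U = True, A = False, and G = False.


U = True, A = False, G = False
Step 1: U ⊕ A = True XOR False = True
Step 2: True ∧ G = True AND False = False
XOR true when exactly one of U,A is true; then AND with G.

False


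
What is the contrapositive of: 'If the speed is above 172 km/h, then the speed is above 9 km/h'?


Original: If the speed is above 172 km/h, then the speed is above 9 km/h
Contrapositive: If ¬Q, then ¬P
Negate Q: not (the speed is above 9 km/h)
Negate P: not (the speed is above 172 km/h)

If not (the speed is above 9 km/h), then not (the speed is above 172 km/h).


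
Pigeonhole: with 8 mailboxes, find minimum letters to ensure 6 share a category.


Pigeonhole: to guarantee k in one of n categories, need (k-1)×n + 1.
k = 6, n = 8
Minimum = (6-1) × 8 + 1 = 5 × 8 + 1

41


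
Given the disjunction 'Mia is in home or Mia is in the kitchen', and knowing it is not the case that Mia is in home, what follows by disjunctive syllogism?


Disjunctive syllogism: P ∨ Q, ¬P ⊢ Q
Disjunction: Mia is in home ∨ Mia is in the kitchen
We know it is not the case that Mia is in home.
By disjunctive syllogism, the other disjunct must be true.

Mia is in the kitchen


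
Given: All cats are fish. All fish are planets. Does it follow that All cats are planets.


Premise 1: All cats are fish.
Premise 2: All fish are planets.
Conclusion: All cats are planets.
Barbara syllogism (AAA-1): All A are B, All B are C → All A are C.
Middle term (fish) distributed in premise 2.

Valid


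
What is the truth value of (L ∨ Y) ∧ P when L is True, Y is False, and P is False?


L = True, Y = False, P = False
Step 1: L ∨ Y = True OR False = True
Step 2: True ∧ P = True AND False = False
OR is true when at least one operand is true; AND requires both.

False


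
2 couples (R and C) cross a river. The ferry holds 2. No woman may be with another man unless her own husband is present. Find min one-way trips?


Label couples R and C.
1. WR+WC → (far: WR,WC; near: HR,HC)
2. WR ←   (far: WC; near: HR,HC,WR)
3. HR+HC → (far: HR,HC,WC; near: WR)
4. HR ←   (far: HC,WC; near: HR,WR)  — HR returns, since WR is alone on near bank
5. HR+WR → (far: all four; near: empty)
Every state respects the constraint.
Minimum trips = 5

5


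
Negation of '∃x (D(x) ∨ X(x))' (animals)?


Original: ∃x (D(x) ∨ X(x))
Rule: ¬∀→∃, ¬∃→∀, negate predicate.
Negation: ∀x (¬D(x) ∧ ¬X(x))

∀x (¬D(x) ∧ ¬X(x))


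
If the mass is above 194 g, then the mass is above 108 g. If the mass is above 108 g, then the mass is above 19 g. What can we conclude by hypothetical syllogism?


Hypothetical syllogism: P → Q, Q → R ⊢ P → R
Premise 1: the mass is above 194 g → the mass is above 108 g
Premise 2: the mass is above 108 g → the mass is above 19 g
Chain the implications: the middle term (the mass is above 108 g) links the two.
Conclusion: If the mass is above 194 g, then the mass is above 19 g.

If the mass is above 194 g, then the mass is above 19 g.


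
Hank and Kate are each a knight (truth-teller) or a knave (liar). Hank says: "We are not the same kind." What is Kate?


Hank says: "We are not the same kind."
Case 1: Hank is a Knight (truth-teller)
  Statement is true → they ARE different → Kate is a Knave
Case 2: Hank is a Knave (liar)
  Statement is false → they are NOT different → Kate is a Knave
In both cases, Kate is a Knave.

Knave


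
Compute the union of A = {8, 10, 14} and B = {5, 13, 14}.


A = {8, 10, 14}
B = {5, 13, 14}
Operation: union
All elements combined: 5, 8, 10, 13, 14

{5, 8, 10, 13, 14}


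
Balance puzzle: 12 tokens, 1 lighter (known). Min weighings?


Each weighing has 3 outcomes (left heavy / balance / right heavy), so k weighings distinguish at most 3^k cases; splitting into three near-equal groups achieves this.
Need 3^k ≥ 12: 3^2 = 9 < 12 ≤ 3^3 = 27
k = ⌈log₃(12)⌉ = 3

3


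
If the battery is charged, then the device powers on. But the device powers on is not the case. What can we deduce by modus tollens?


Modus tollens: P → Q, ¬Q ⊢ ¬P
P: the battery is charged
Q: the device powers on
We have P → Q and Q is false.
By modus tollens, P must be false.

It is not the case that the battery is charged


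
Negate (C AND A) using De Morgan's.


De Morgan's law: ¬(P ∧ Q) ≡ ¬P ∨ ¬Q
¬(C ∧ A) = ¬C ∨ ¬A

¬C ∨ ¬A


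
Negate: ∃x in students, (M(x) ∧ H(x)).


Original: ∃x (M(x) ∧ H(x))
Rule: ¬∀→∃, ¬∃→∀, negate predicate.
Negation: ∀x (¬M(x) ∨ ¬H(x))

∀x (¬M(x) ∨ ¬H(x))


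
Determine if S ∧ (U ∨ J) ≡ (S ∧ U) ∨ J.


Expression 1: S ∧ (U ∨ J)
Expression 2: (S ∧ U) ∨ J
Truth table (S U J | Expr1 Expr2):
  T T T |   T     T
  T T F |   T     T
  T F T |   T     T
  T F F |   F     F
  F T T |   F     T   ← differ
  F T F |   F     F
  F F T |   F     T   ← differ
  F F F |   F     F
Counterexample: S=F, U=T, J=T gives Expr1 = F but Expr2 = T, so the expressions are NOT logically equivalent.

No


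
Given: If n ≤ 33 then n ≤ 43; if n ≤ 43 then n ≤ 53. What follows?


Hypothetical syllogism: P → Q, Q → R ⊢ P → R
Premise 1: n ≤ 33 → n ≤ 43
Premise 2: n ≤ 43 → n ≤ 53
Chain the implications: the middle term (n ≤ 43) links the two.
Conclusion: If n ≤ 33, then n ≤ 53.

If n ≤ 33, then n ≤ 53.


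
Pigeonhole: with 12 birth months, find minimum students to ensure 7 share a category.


Pigeonhole: to guarantee k in one of n categories, need (k-1)×n + 1.
k = 7, n = 12
Minimum = (7-1) × 12 + 1 = 6 × 12 + 1

73


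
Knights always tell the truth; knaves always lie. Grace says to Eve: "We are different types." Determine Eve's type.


Grace says: "We are different types."
Case 1: Grace is a Knight (truth-teller)
  Statement is true → they ARE different → Eve is a Knave
Case 2: Grace is a Knave (liar)
  Statement is false → they are NOT different → Eve is a Knave
In both cases, Eve is a Knave.

Knave


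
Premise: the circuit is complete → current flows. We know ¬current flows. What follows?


Modus tollens: P → Q, ¬Q ⊢ ¬P
P: the circuit is complete
Q: current flows
We have P → Q and Q is false.
By modus tollens, P must be false.

It is not the case that the circuit is complete


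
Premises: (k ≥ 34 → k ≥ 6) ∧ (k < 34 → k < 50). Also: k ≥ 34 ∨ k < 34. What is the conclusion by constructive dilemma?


Constructive dilemma: (P → Q) ∧ (R → S), P ∨ R ⊢ Q ∨ S
Premise 1: k ≥ 34 → k ≥ 6
Premise 2: k < 34 → k < 50
Premise 3: k ≥ 34 ∨ k < 34
Case 1: Assuming k ≥ 34, then by Premise 1, k ≥ 6.
Case 2: Assuming k < 34, then by Premise 2, k < 50.
Since one of k ≥ 34 or k < 34 must hold, we get k ≥ 6 or k < 50.

k ≥ 6 or k < 50.


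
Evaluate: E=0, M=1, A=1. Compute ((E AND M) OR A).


E AND M = 0&1 = 0
0 OR 1 = 1

1


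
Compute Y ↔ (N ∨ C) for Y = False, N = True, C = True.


Y = False, N = True, C = True
Step 1: N ∨ C = True OR True = True
Step 2: Y ↔ (True): true when both sides have same truth value.
Result: False ↔ True = False

False


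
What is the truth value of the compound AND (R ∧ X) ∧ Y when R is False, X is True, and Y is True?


R = False, X = True, Y = True
Step 1: R ∧ X = False AND True = False
Step 2: False ∧ Y = False AND True = False
AND is true only when ALL operands are true.

False


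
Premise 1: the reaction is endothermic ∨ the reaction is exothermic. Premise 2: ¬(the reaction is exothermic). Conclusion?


Disjunctive syllogism: P ∨ Q, ¬P ⊢ Q
Disjunction: the reaction is endothermic ∨ the reaction is exothermic
We know it is not the case that the reaction is exothermic.
By disjunctive syllogism, the other disjunct must be true.

The reaction is endothermic


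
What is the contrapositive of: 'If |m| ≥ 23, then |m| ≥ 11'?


Original: If |m| ≥ 23, then |m| ≥ 11
Contrapositive: If ¬Q, then ¬P
Negate Q: not (|m| ≥ 11)
Negate P: not (|m| ≥ 23)

If not (|m| ≥ 11), then not (|m| ≥ 23).


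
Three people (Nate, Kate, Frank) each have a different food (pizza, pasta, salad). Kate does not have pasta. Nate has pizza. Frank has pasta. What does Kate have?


From clues:
  Frank → pasta
  Nate → pizza
By elimination, Kate gets the remaining.

salad


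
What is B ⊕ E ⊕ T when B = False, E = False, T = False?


B = False, E = False, T = False
Step 1: B ⊕ E = False XOR False = False
Step 2: False ⊕ T = False XOR False = False
XOR is true when an odd number of operands are true.

False


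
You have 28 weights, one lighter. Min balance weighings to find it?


Each weighing has 3 outcomes (left heavy / balance / right heavy), so k weighings distinguish at most 3^k cases; splitting into three near-equal groups achieves this.
Need 3^k ≥ 28: 3^3 = 27 < 28 ≤ 3^4 = 81
k = ⌈log₃(28)⌉ = 4

4


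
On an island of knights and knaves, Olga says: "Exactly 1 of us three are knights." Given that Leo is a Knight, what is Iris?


Olga claims exactly 1 knights among Olga, Leo, Iris.
Given: Leo is a Knight.

Case 1: Olga is a Knight (tells truth)
  Then exactly 1 of the three are knights.
  Counting Olga, Leo: 2 knight(s) so far. Need -1 more → impossible.
Case 2: Olga is a Knave (lies)
  Then the count is NOT 1.
  If Iris = Knave, count = 1 = 1 → claim would be true, contradicts lie.
  If Iris = Knight, count = 2 ≠ 1 → lie confirmed ✓

Iris is a Knight.

Knight


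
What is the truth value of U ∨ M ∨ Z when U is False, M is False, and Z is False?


U = False, M = False, Z = False
Step 1: U ∨ M = False OR False = False
Step 2: False ∨ Z = False OR False = False
OR is true when at least one operand is true.

False


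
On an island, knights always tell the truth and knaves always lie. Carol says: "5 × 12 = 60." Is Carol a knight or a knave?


Statement: "5 × 12 = 60."
Actual: 5 × 12 = 60
Claimed: 60
Statement is TRUE → Carol tells the truth → Knight

Knight


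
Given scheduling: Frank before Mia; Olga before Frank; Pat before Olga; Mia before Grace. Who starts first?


Constraints: Frank before Mia; Olga before Frank; Pat before Olga; Mia before Grace
The first task can have nothing scheduled before it, so it must never appear on the right of a 'before'.
Tasks appearing after some 'before': Mia, Frank, Olga, Grace.
The only task not in that list is Pat → it is first.

Pat


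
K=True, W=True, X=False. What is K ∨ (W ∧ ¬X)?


K = True, W = True, X = False
Expression: K ∨ (W ∧ ¬X)
Step 1: ¬X = NOT False = True
Step 2: W ∧ ¬X = True AND True = True
Step 3: K ∨ (True) = True OR True = True

True


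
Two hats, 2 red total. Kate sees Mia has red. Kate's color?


Total red = 2, Mia = red
Red accounted for: 1
Remaining for Kate: 1
Kate's hat is red.

red


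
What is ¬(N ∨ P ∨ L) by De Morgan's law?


De Morgan's law: ¬(P ∨ Q ∨ R) ≡ ¬P ∧ ¬Q ∧ ¬R
¬(N ∨ P ∨ L) = ¬N ∧ ¬P ∧ ¬L

¬N ∧ ¬P ∧ ¬L


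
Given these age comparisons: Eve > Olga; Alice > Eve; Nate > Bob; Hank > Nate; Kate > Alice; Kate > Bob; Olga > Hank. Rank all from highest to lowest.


Constraints: Eve > Olga; Alice > Eve; Nate > Bob; Hank > Nate; Kate > Alice; Kate > Bob; Olga > Hank
Method: at each step, the next-highest is the one remaining person who never appears on the smaller side of a constraint between remaining people.
  Step 1: remaining {Olga, Bob, Nate, Hank, Kate, Alice, Eve}; on the smaller side: {Olga, Bob, Nate, Hank, Alice, Eve} → Kate is next (Kate > Alice; Kate > Bob).
  Step 2: remaining {Olga, Bob, Nate, Hank, Alice, Eve}; on the smaller side: {Olga, Bob, Nate, Hank, Eve} → Alice is next (Alice > Eve).
  Step 3: remaining {Olga, Bob, Nate, Hank, Eve}; on the smaller side: {Olga, Bob, Nate, Hank} → Eve is next (Eve > Olga).
  Step 4: remaining {Olga, Bob, Nate, Hank}; on the smaller side: {Bob, Nate, Hank} → Olga is next (Olga > Hank).
  Step 5: remaining {Bob, Nate, Hank}; on the smaller side: {Bob, Nate} → Hank is next (Hank > Nate).
  Step 6: remaining {Bob, Nate}; on the smaller side: {Bob} → Nate is next (Nate > Bob).
  Step 7: only Bob remains → lowest.
Final ranking (highest to lowest):

Kate > Alice > Eve > Olga > Hank > Nate > Bob


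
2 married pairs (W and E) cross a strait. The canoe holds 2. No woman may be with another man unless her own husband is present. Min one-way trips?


Label couples W and E.
1. WW+WE → (far: WW,WE; near: HW,HE)
2. WW ←   (far: WE; near: HW,HE,WW)
3. HW+HE → (far: HW,HE,WE; near: WW)
4. HW ←   (far: HE,WE; near: HW,WW)  — HW returns, since WW is alone on near bank
5. HW+WW → (far: all four; near: empty)
Every state respects the constraint.
Minimum trips = 5

5


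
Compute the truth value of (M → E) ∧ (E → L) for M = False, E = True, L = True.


M = False, E = True, L = True
Step 1: M → E is false only when M=True and E=False. Result: True
Step 2: E → L is false only when E=True and L=False. Result: True
Step 3: True ∧ True = True

True


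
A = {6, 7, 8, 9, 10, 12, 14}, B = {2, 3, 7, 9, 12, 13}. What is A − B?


A = {6, 7, 8, 9, 10, 12, 14}
B = {2, 3, 7, 9, 12, 13}
Operation: difference A − B
In A but not B: 6, 8, 10, 14

{6, 8, 10, 14}
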